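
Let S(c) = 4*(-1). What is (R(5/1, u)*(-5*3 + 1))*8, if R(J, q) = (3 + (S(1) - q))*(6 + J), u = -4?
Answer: -3696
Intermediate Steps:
S(c) = -4
R(J, q) = (-1 - q)*(6 + J) (R(J, q) = (3 + (-4 - q))*(6 + J) = (-1 - q)*(6 + J))
(R(5/1, u)*(-5*3 + 1))*8 = ((-6 - 5/1 - 6*(-4) - 1*5/1*(-4))*(-5*3 + 1))*8 = ((-6 - 5 + 24 - 1*5*1*(-4))*(-15 + 1))*8 = ((-6 - 1*5 + 24 - 1*5*(-4))*(-14))*8 = ((-6 - 5 + 24 + 20)*(-14))*8 = (33*(-14))*8 = -462*8 = -3696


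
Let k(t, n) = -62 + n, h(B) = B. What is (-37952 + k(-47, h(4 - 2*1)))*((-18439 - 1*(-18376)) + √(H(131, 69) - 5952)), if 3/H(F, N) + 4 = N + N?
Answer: 2394756 - 19006*I*√106873710/67 ≈ 2.3948e+6 - 2.9326e+6*I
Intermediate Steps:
H(F, N) = 3/(-4 + 2*N) (H(F, N) = 3/(-4 + (N + N)) = 3/(-4 + 2*N))
(-37952 + k(-47, h(4 - 2*1)))*((-18439 - 1*(-18376)) + √(H(131, 69) - 5952)) = (-37952 + (-62 + (4 - 2*1)))*((-18439 - 1*(-18376)) + √(3/(2*(-2 + 69)) - 5952)) = (-37952 + (-62 + (4 - 2)))*((-18439 + 18376) + √((3/2)/67 - 5952)) = (-37952 + (-62 + 2))*(-63 + √((3/2)*(1/67) - 5952)) = (-37952 - 60)*(-63 + √(3/134 - 5952)) = -38012*(-63 + √(-797565/134)) = -38012*(-63 + I*√106873710/134) = 2394756 - 19006*I*√106873710/67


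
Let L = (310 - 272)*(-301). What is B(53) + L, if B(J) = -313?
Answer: -11751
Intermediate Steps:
L = -11438 (L = 38*(-301) = -11438)
B(53) + L = -313 - 11438 = -11751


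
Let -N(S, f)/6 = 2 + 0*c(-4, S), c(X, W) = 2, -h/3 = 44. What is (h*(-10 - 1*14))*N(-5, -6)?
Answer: -38016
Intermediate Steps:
h = -132 (h = -3*44 = -132)
N(S, f) = -12 (N(S, f) = -6*(2 + 0*2) = -6*(2 + 0) = -6*2 = -12)
(h*(-10 - 1*14))*N(-5, -6) = -132*(-10 - 1*14)*(-12) = -132*(-10 - 14)*(-12) = -132*(-24)*(-12) = 3168*(-12) = -38016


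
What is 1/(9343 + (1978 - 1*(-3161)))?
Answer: 1/14482 ≈ 6.9051e-5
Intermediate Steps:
1/(9343 + (1978 - 1*(-3161))) = 1/(9343 + (1978 + 3161)) = 1/(9343 + 5139) = 1/14482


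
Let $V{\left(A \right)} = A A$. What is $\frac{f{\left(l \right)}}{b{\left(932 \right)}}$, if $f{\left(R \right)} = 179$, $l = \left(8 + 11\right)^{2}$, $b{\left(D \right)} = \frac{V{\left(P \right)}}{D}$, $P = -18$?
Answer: $\frac{41707}{81} \approx 514.9$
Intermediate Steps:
$V{\left(A \right)} = A^{2}$
$b{\left(D \right)} = \frac{324}{D}$ ($b{\left(D \right)} = \frac{\left(-18\right)^{2}}{D} = \frac{324}{D}$)
$l = 361$ ($l = 19^{2} = 361$)
$\frac{f{\left(l \right)}}{b{\left(932 \right)}} = \frac{179}{324 \cdot \frac{1}{932}} = \frac{179}{\frac{81}{233}} = 179 \cdot \frac{233}{81} = \frac{41707}{81}$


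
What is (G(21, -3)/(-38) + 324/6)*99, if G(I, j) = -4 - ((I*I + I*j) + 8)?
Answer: 120879/19 ≈ 6362.1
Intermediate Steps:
G(I, j) = -12 - I² - I*j (G(I, j) = -4 - ((I² + I*j) + 8) = -4 - (8 + I² + I*j) = -4 + (-8 - I² - I*j) = -12 - I² - I*j)
(G(21, -3)/(-38) + 324/6)*99 = ((-12 - 1*21² - 1*21*(-3))/(-38) + 324/6)*99 = ((-12 - 1*441 + 63)*(-1/38) + 324*(⅙))*99 = ((-12 - 441 + 63)*(-1/38) + 54)*99 = (-390*(-1/38) + 54)*99 = (195/19 + 54)*99 = (1221/19)*99 = 120879/19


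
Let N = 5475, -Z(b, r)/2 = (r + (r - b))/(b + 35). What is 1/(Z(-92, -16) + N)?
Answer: 19/104065 ≈ 0.00018258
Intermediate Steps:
Z(b, r) = -2*(-b + 2*r)/(35 + b) (Z(b, r) = -2*(r + (r - b))/(b + 35) = -2*(-b + 2*r)/(35 + b))
1/(Z(-92, -16) + N) = 1/(2*(-92 - 2*(-16))/(35 - 92) + 5475) = 1/(2*(-92 + 32)/(-57) + 5475) = 1/(2*(-1/57)*(-60) + 5475) = 1/(40/19 + 5475) = 1/(104065/19) = 19/104065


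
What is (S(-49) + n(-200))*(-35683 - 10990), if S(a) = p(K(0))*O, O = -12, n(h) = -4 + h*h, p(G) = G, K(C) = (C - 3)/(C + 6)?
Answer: -1867013346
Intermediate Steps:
K(C) = (-3 + C)/(6 + C)
n(h) = -4 + h²
S(a) = 6 (S(a) = ((-3 + 0)/(6 + 0))*(-12) = (-3/6)*(-12) = ((⅙)*(-3))*(-12) = -½*(-12) = 6)
(S(-49) + n(-200))*(-35683 - 10990) = (6 + (-4 + (-200)²))*(-35683 - 10990) = (6 + (-4 + 40000))*(-46673) = (6 + 39996)*(-46673) = 40002*(-46673) = -1867013346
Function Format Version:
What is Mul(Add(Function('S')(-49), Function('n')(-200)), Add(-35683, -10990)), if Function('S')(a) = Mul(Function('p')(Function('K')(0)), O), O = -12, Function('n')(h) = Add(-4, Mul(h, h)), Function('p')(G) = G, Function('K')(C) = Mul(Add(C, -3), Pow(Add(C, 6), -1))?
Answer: -1867013346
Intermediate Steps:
Function('K')(C) = Mul(Pow(Add(6, C), -1), Add(-3, C)) (Function('K')(C) = Mul(Add(-3, C), Pow(Add(6, C), -1)) = Mul(Pow(Add(6, C), -1), Add(-3, C)))
Function('n')(h) = Add(-4, Pow(h, 2))
Function('S')(a) = 6 (Function('S')(a) = Mul(Mul(Pow(Add(6, 0), -1), Add(-3, 0)), -12) = Mul(Mul(Pow(6, -1), -3), -12) = Mul(Mul(Rational(1, 6), -3), -12) = Mul(Rational(-1, 2), -12) = 6)
Mul(Add(Function('S')(-49), Function('n')(-200)), Add(-35683, -10990)) = Mul(Add(6, Add(-4, Pow(-200, 2))), Add(-35683, -10990)) = Mul(Add(6, Add(-4, 40000)), -46673) = Mul(Add(6, 39996), -46673) = Mul(40002, -46673) = -1867013346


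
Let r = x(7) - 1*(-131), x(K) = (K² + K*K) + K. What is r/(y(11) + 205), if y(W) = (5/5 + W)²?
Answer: 236/349 ≈ 0.67622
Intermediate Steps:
y(W) = (1 + W)² (y(W) = (5*(⅕) + W)² = (1 + W)²)
x(K) = K + 2*K² (x(K) = (K² + K²) + K = 2*K² + K = K + 2*K²)
r = 236 (r = 7*(1 + 2*7) - 1*(-131) = 7*(1 + 14) + 131 = 7*15 + 131 = 105 + 131 = 236)
r/(y(11) + 205) = 236/((1 + 11)² + 205) = 236/(12² + 205) = 236/(144 + 205) = 236/349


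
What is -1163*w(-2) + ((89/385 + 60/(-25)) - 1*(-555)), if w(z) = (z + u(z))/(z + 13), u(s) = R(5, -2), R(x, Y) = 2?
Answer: 42568/77 ≈ 552.83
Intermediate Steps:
u(s) = 2
w(z) = (2 + z)/(13 + z) (w(z) = (z + 2)/(z + 13) = (2 + z)/(13 + z))
-1163*w(-2) + ((89/385 + 60/(-25)) - 1*(-555)) = -1163*(2 - 2)/(13 - 2) + ((89/385 + 60/(-25)) - 1*(-555)) = -1163*0/11 + ((89*(1/385) + 60*(-1/25)) + 555) = -1163*0/11 + ((89/385 - 12/5) + 555) = -1163*0 + (-167/77 + 555) = 0 + 42568/77 = 42568/77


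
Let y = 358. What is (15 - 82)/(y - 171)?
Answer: -67/187 ≈ -0.35829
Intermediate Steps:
(15 - 82)/(y - 171) = (15 - 82)/(358 - 171) = -67/187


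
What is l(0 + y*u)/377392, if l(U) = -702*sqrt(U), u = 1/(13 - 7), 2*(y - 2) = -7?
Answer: -351*I/377392 ≈ -0.00093007*I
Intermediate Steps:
y = -3/2 (y = 2 + (1/2)*(-7) = 2 - 7/2 = -3/2 ≈ -1.5000)
u = 1/6 ≈ 0.16667
l(0 + y*u)/377392 = -702*sqrt(0 - 3/2*1/6)/377392 = -702*sqrt(0 - 1/4)*(1/377392) = -351*I*(1/377392) = -351*I/377392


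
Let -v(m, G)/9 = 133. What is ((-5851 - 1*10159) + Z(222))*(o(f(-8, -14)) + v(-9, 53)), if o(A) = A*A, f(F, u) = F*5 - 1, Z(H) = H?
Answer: -7641392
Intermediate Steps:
v(m, G) = -1197 (v(m, G) = -9*133 = -1197)
f(F, u) = -1 + 5*F (f(F, u) = 5*F - 1 = -1 + 5*F)
o(A) = A²
((-5851 - 1*10159) + Z(222))*(o(f(-8, -14)) + v(-9, 53)) = ((-5851 - 1*10159) + 222)*((-1 + 5*(-8))² - 1197) = ((-5851 - 10159) + 222)*((-1 - 40)² - 1197) = (-16010 + 222)*((-41)² - 1197) = -15788*(1681 - 1197) = -15788*484 = -7641392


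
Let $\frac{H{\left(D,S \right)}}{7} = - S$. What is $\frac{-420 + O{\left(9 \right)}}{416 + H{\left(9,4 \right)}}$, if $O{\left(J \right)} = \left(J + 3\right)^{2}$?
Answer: $- \frac{69}{97} \approx -0.71134$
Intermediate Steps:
$H{\left(D,S \right)} = - 7 S$ ($H{\left(D,S \right)} = 7 \left(- S\right) = - 7 S$)
$O{\left(J \right)} = \left(3 + J\right)^{2}$
$\frac{-420 + O{\left(9 \right)}}{416 + H{\left(9,4 \right)}} = \frac{-420 + \left(3 + 9\right)^{2}}{416 - 28} = \frac{-420 + 12^{2}}{416 - 28} = \frac{-420 + 144}{388} = \left(-276\right) \frac{1}{388} = - \frac{69}{97}$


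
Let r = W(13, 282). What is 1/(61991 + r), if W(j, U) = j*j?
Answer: 1/62160 ≈ 1.6088e-5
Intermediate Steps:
W(j, U) = j²
r = 169 (r = 13² = 169)
1/(61991 + r) = 1/(61991 + 169) = 1/62160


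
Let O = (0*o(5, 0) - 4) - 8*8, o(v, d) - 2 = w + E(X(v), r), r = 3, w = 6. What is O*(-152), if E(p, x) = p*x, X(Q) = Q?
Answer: 10336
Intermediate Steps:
o(v, d) = 8 + 3*v (o(v, d) = 2 + (6 + v*3) = 2 + (6 + 3*v) = 8 + 3*v)
O = -68 (O = (0*(8 + 3*5) - 4) - 8*8 = (0*(8 + 15) - 4) - 64 = (0*23 - 4) - 64 = (0 - 4) - 64 = -4 - 64 = -68)
O*(-152) = -68*(-152) = 10336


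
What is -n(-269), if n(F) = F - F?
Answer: 0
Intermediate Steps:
n(F) = 0
-n(-269) = -1*0 = 0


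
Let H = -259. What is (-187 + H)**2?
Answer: 198916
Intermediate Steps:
(-187 + H)**2 = (-187 - 259)**2 = (-446)**2 = 198916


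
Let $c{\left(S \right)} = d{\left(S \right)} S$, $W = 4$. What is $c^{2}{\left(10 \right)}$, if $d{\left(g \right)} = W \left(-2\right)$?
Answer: $6400$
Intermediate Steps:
$d{\left(g \right)} = -8$ ($d{\left(g \right)} = 4 \left(-2\right) = -8$)
$c{\left(S \right)} = - 8 S$
$c^{2}{\left(10 \right)} = \left(\left(-8\right) 10\right)^{2} = \left(-80\right)^{2} = 6400$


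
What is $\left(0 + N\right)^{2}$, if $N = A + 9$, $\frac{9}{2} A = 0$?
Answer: $81$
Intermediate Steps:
$A = 0$ ($A = \frac{2}{9} \cdot 0 = 0$)
$N = 9$ ($N = 0 + 9 = 9$)
$\left(0 + N\right)^{2} = \left(0 + 9\right)^{2} = 9^{2} = 81$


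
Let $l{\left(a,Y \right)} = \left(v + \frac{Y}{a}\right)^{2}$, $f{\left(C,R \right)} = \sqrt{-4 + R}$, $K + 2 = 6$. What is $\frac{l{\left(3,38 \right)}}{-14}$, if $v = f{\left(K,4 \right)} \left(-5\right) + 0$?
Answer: $- \frac{722}{63} \approx -11.46$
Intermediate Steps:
$K = 4$ ($K = -2 + 6 = 4$)
$v = 0$ ($v = \sqrt{-4 + 4} \left(-5\right) + 0 = \sqrt{0} \left(-5\right) + 0 = 0 \left(-5\right) + 0 = 0 + 0 = 0$)
$l{\left(a,Y \right)} = \frac{Y^{2}}{a^{2}}$ ($l{\left(a,Y \right)} = \left(0 + \frac{Y}{a}\right)^{2} = \left(\frac{Y}{a}\right)^{2} = \frac{Y^{2}}{a^{2}}$)
$\frac{l{\left(3,38 \right)}}{-14} = \frac{38^{2} \cdot \frac{1}{9}}{-14} = 1444 \cdot \frac{1}{9} \left(- \frac{1}{14}\right) = \frac{1444}{9} \left(- \frac{1}{14}\right) = - \frac{722}{63}$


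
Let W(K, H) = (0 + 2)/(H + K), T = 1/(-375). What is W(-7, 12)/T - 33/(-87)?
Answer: -4339/29 ≈ -149.62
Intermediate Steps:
T = -1/375 ≈ -0.0026667
W(K, H) = 2/(H + K)
W(-7, 12)/T - 33/(-87) = (2/(12 - 7))/(-1/375) - 33/(-87) = (2/5)*(-375) - 33*(-1/87) = (2*(⅕))*(-375) + 11/29 = (⅖)*(-375) + 11/29 = -150 + 11/29 = -4339/29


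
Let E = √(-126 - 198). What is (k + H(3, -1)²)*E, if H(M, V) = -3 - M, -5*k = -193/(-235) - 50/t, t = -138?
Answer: 17397048*I/27025 ≈ 643.74*I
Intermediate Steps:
E = 18*I (E = √(-324) = 18*I ≈ 18.0*I)
k = -19192/81075 (k = -(-193/(-235) - 50/(-138))/5 = -(-193*(-1/235) - 50*(-1/138))/5 = -(193/235 + 25/69)/5 = -⅕*19192/16215 = -19192/81075 ≈ -0.23672)
(k + H(3, -1)²)*E = (-19192/81075 + (-3 - 1*3)²)*(18*I) = (-19192/81075 + (-3 - 3)²)*(18*I) = (-19192/81075 + (-6)²)*(18*I) = (-19192/81075 + 36)*(18*I) = 2899508*(18*I)/81075 = 17397048*I/27025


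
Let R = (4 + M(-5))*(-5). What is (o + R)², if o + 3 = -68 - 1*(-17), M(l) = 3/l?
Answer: 5041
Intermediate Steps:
R = -17 (R = (4 + 3/(-5))*(-5) = (4 + 3*(-⅕))*(-5) = (4 - ⅗)*(-5) = (17/5)*(-5) = -17)
o = -54 (o = -3 + (-68 - 1*(-17)) = -3 + (-68 + 17) = -3 - 51 = -54)
(o + R)² = (-54 - 17)² = (-71)² = 5041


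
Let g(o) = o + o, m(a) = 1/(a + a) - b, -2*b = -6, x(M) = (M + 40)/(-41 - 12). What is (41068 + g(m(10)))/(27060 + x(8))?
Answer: 21762913/14341320 ≈ 1.5175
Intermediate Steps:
x(M) = -40/53 - M/53 (x(M) = (40 + M)/(-53) = (40 + M)*(-1/53) = -40/53 - M/53)
b = 3 (b = -½*(-6) = 3)
m(a) = -3 + 1/(2*a) (m(a) = 1/(a + a) - 1*3 = 1/(2*a) - 3 = -3 + 1/(2*a))
g(o) = 2*o
(41068 + g(m(10)))/(27060 + x(8)) = (41068 + 2*(-3 + (½)/10))/(27060 + (-40/53 - 1/53*8)) = (41068 + 2*(-3 + (½)*(⅒)))/(27060 + (-40/53 - 8/53)) = (41068 + 2*(-3 + 1/20))/(27060 - 48/53) = (41068 + 2*(-59/20))/(1434132/53) = (41068 - 59/10)*(53/1434132) = (410621/10)*(53/1434132) = 21762913/14341320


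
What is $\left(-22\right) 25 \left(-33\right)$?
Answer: $18150$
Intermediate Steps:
$\left(-22\right) 25 \left(-33\right) = \left(-550\right) \left(-33\right) = 18150$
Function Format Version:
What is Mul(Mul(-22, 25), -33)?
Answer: 18150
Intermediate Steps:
Mul(Mul(-22, 25), -33) = Mul(-550, -33) = 18150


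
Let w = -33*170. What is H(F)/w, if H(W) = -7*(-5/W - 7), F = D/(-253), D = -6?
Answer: -9149/33660 ≈ -0.27181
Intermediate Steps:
F = 6/253 (F = -6/(-253) = -6*(-1/253) = 6/253 ≈ 0.023715)
H(W) = 49 + 35/W (H(W) = -7*(-7 - 5/W) = 49 + 35/W)
w = -5610
H(F)/w = (49 + 35/(6/253))/(-5610) = (49 + 35*(253/6))*(-1/5610) = (49 + 8855/6)*(-1/5610) = (9149/6)*(-1/5610) = -9149/33660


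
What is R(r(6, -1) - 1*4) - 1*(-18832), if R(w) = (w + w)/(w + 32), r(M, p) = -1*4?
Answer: 56494/3 ≈ 18831.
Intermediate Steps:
r(M, p) = -4
R(w) = 2*w/(32 + w) (R(w) = (2*w)/(32 + w) = 2*w/(32 + w))
R(r(6, -1) - 1*4) - 1*(-18832) = 2*(-4 - 1*4)/(32 + (-4 - 1*4)) - 1*(-18832) = 2*(-4 - 4)/(32 + (-4 - 4)) + 18832 = 2*(-8)/(32 - 8) + 18832 = 2*(-8)/24 + 18832 = 2*(-8)*(1/24) + 18832 = -⅔ + 18832 = 56494/3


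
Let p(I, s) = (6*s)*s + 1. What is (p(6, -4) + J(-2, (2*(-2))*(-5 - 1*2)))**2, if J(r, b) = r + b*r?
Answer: 1521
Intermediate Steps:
p(I, s) = 1 + 6*s**2 (p(I, s) = 6*s**2 + 1 = 1 + 6*s**2)
(p(6, -4) + J(-2, (2*(-2))*(-5 - 1*2)))**2 = ((1 + 6*(-4)**2) - 2*(1 + (2*(-2))*(-5 - 1*2)))**2 = ((1 + 6*16) - 2*(1 - 4*(-5 - 2)))**2 = ((1 + 96) - 2*(1 - 4*(-7)))**2 = (97 - 2*(1 + 28))**2 = (97 - 2*29)**2 = (97 - 58)**2 = 39**2 = 1521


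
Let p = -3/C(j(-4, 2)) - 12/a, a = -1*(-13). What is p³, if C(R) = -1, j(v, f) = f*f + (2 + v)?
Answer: 19683/2197 ≈ 8.9590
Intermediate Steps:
j(v, f) = 2 + v + f² (j(v, f) = f² + (2 + v) = 2 + v + f²)
a = 13
p = 27/13 (p = -3/(-1) - 12/13 = -3*(-1) - 12*1/13 = 3 - 12/13 = 27/13 ≈ 2.0769)
p³ = (27/13)³ = 19683/2197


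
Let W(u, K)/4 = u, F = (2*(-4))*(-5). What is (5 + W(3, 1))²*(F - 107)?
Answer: -19363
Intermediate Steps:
F = 40 (F = -8*(-5) = 40)
W(u, K) = 4*u
(5 + W(3, 1))²*(F - 107) = (5 + 4*3)²*(40 - 107) = (5 + 12)²*(-67) = 17²*(-67) = 289*(-67) = -19363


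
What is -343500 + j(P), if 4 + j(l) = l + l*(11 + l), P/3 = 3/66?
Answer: -166255135/484 ≈ -3.4350e+5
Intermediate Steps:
P = 3/22 (P = 3*(3/66) = 3*((1/66)*3) = 3*(1/22) = 3/22 ≈ 0.13636)
j(l) = -4 + l + l*(11 + l) (j(l) = -4 + (l + l*(11 + l)) = -4 + l + l*(11 + l))
-343500 + j(P) = -343500 + (-4 + (3/22)² + 12*(3/22)) = -343500 + (-4 + 9/484 + 18/11) = -343500 - 1135/484 = -166255135/484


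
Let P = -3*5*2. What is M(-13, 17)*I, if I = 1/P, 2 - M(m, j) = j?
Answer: ½ ≈ 0.50000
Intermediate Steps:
P = -30 (P = -15*2 = -30)
M(m, j) = 2 - j
I = -1/30 (I = 1/(-30) = -1/30 ≈ -0.033333)
M(-13, 17)*I = (2 - 1*17)*(-1/30) = (2 - 17)*(-1/30) = -15*(-1/30) = ½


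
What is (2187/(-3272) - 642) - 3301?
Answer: -12903683/3272 ≈ -3943.7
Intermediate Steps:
(2187/(-3272) - 642) - 3301 = (2187*(-1/3272) - 642) - 3301 = (-2187/3272 - 642) - 3301 = -2102811/3272 - 3301 = -12903683/3272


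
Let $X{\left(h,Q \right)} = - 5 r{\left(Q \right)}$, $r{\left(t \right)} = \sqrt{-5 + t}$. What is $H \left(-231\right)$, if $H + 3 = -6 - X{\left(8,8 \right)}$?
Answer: $2079 - 1155 \sqrt{3} \approx 78.481$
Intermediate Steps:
$X{\left(h,Q \right)} = - 5 \sqrt{-5 + Q}$
$H = -9 + 5 \sqrt{3}$ ($H = -3 - \left(6 - 5 \sqrt{-5 + 8}\right) = -3 - \left(6 - 5 \sqrt{3}\right) = -9 + 5 \sqrt{3} \approx -0.33975$)
$H \left(-231\right) = \left(-9 + 5 \sqrt{3}\right) \left(-231\right) = 2079 - 1155 \sqrt{3}$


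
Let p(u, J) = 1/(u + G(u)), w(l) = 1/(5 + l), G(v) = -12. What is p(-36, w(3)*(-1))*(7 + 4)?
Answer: -11/48 ≈ -0.22917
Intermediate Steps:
p(u, J) = 1/(-12 + u) (p(u, J) = 1/(u - 12) = 1/(-12 + u))
p(-36, w(3)*(-1))*(7 + 4) = (7 + 4)/(-12 - 36) = 11/(-48) = -1/48*11 = -11/48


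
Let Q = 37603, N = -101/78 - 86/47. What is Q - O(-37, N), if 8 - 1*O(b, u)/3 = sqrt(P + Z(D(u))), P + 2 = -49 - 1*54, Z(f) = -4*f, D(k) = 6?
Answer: 37579 + 3*I*sqrt(129) ≈ 37579.0 + 34.073*I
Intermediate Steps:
P = -105 (P = -2 + (-49 - 1*54) = -2 + (-49 - 54) = -2 - 103 = -105)
N = -11455/3666 (N = -101*1/78 - 86*1/47 = -101/78 - 86/47 = -11455/3666 ≈ -3.1247)
O(b, u) = 24 - 3*I*sqrt(129) (O(b, u) = 24 - 3*sqrt(-105 - 4*6) = 24 - 3*sqrt(-105 - 24) = 24 - 3*I*sqrt(129))
Q - O(-37, N) = 37603 - (24 - 3*I*sqrt(129)) = 37603 + (-24 + 3*I*sqrt(129)) = 37579 + 3*I*sqrt(129)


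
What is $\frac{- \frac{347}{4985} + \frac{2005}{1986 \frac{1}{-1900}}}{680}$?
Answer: $- \frac{9495523321}{3366071400} \approx -2.8209$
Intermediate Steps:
$\frac{- \frac{347}{4985} + \frac{2005}{1986 \frac{1}{-1900}}}{680} = \left(\left(-347\right) \frac{1}{4985} + \frac{2005}{1986 \left(- \frac{1}{1900}\right)}\right) \frac{1}{680} = \left(- \frac{347}{4985} + \frac{2005}{- \frac{993}{950}}\right) \frac{1}{680} = \left(- \frac{347}{4985} + 2005 \left(- \frac{950}{993}\right)\right) \frac{1}{680} = \left(- \frac{347}{4985} - \frac{1904750}{993}\right) \frac{1}{680} = \left(- \frac{9495523321}{4950105}\right) \frac{1}{680} = - \frac{9495523321}{3366071400}$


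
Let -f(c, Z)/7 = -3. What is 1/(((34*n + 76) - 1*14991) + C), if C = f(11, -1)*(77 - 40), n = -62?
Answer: -1/16246 ≈ -6.1554e-5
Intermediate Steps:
f(c, Z) = 21 (f(c, Z) = -7*(-3) = 21)
C = 777 (C = 21*(77 - 40) = 21*37 = 777)
1/(((34*n + 76) - 1*14991) + C) = 1/(((34*(-62) + 76) - 1*14991) + 777) = 1/(((-2108 + 76) - 14991) + 777) = 1/((-2032 - 14991) + 777) = 1/(-17023 + 777) = 1/(-16246) = -1/16246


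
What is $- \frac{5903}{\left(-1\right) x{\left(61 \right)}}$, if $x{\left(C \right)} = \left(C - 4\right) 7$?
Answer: $\frac{5903}{399} \approx 14.794$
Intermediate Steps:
$x{\left(C \right)} = -28 + 7 C$ ($x{\left(C \right)} = \left(-4 + C\right) 7 = -28 + 7 C$)
$- \frac{5903}{\left(-1\right) x{\left(61 \right)}} = - \frac{5903}{\left(-1\right) \left(-28 + 7 \cdot 61\right)} = - \frac{5903}{\left(-1\right) \left(-28 + 427\right)} = - \frac{5903}{\left(-1\right) 399} = - \frac{5903}{-399} = \left(-5903\right) \left(- \frac{1}{399}\right) = \frac{5903}{399}$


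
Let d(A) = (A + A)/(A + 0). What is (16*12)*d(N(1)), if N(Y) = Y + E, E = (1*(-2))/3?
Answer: 384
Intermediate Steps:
E = -2/3 (E = -2*1/3 = -2/3 ≈ -0.66667)
N(Y) = -2/3 + Y (N(Y) = Y - 2/3 = -2/3 + Y)
d(A) = 2 (d(A) = (2*A)/A = 2)
(16*12)*d(N(1)) = (16*12)*2 = 192*2 = 384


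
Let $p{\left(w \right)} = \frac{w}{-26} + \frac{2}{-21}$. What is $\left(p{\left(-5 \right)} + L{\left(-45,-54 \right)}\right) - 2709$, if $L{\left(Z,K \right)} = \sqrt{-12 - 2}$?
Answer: $- \frac{1479061}{546} + i \sqrt{14} \approx -2708.9 + 3.7417 i$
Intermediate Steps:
$L{\left(Z,K \right)} = i \sqrt{14}$ ($L{\left(Z,K \right)} = \sqrt{-14} = i \sqrt{14}$)
$p{\left(w \right)} = - \frac{2}{21} - \frac{w}{26}$ ($p{\left(w \right)} = w \left(- \frac{1}{26}\right) + 2 \left(- \frac{1}{21}\right) = - \frac{w}{26} - \frac{2}{21} = - \frac{2}{21} - \frac{w}{26}$)
$\left(p{\left(-5 \right)} + L{\left(-45,-54 \right)}\right) - 2709 = \left(\left(- \frac{2}{21} - - \frac{5}{26}\right) + i \sqrt{14}\right) - 2709 = \left(\left(- \frac{2}{21} + \frac{5}{26}\right) + i \sqrt{14}\right) - 2709 = \left(\frac{53}{546} + i \sqrt{14}\right) - 2709 = - \frac{1479061}{546} + i \sqrt{14}$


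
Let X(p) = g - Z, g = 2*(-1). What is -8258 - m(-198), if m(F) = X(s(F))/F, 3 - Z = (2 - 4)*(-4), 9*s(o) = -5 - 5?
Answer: -545027/66 ≈ -8258.0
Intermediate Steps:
g = -2
s(o) = -10/9 (s(o) = (-5 - 5)/9 = (1/9)*(-10) = -10/9)
Z = -5 (Z = 3 - (2 - 4)*(-4) = 3 - (-2)*(-4) = 3 - 1*8 = 3 - 8 = -5)
X(p) = 3 (X(p) = -2 - 1*(-5) = -2 + 5 = 3)
m(F) = 3/F
-8258 - m(-198) = -8258 - 3/(-198) = -8258 - 3*(-1)/198 = -8258 - 1*(-1/66) = -8258 + 1/66 = -545027/66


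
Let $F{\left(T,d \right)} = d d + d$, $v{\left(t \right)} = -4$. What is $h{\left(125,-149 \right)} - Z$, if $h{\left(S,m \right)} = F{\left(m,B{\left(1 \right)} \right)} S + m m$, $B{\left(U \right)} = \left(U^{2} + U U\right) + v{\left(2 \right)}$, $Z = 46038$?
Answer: $-23587$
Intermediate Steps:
$B{\left(U \right)} = -4 + 2 U^{2}$ ($B{\left(U \right)} = \left(U^{2} + U U\right) - 4 = \left(U^{2} + U^{2}\right) - 4 = 2 U^{2} - 4 = -4 + 2 U^{2}$)
$F{\left(T,d \right)} = d + d^{2}$ ($F{\left(T,d \right)} = d^{2} + d = d + d^{2}$)
$h{\left(S,m \right)} = m^{2} + 2 S$ ($h{\left(S,m \right)} = \left(-4 + 2 \cdot 1^{2}\right) \left(1 - \left(4 - 2 \cdot 1^{2}\right)\right) S + m m = \left(-4 + 2 \cdot 1\right) \left(1 + \left(-4 + 2 \cdot 1\right)\right) S + m^{2} = \left(-4 + 2\right) \left(1 + \left(-4 + 2\right)\right) S + m^{2} = - 2 \left(1 - 2\right) S + m^{2} = \left(-2\right) \left(-1\right) S + m^{2} = 2 S + m^{2} = m^{2} + 2 S$)
$h{\left(125,-149 \right)} - Z = \left(\left(-149\right)^{2} + 2 \cdot 125\right) - 46038 = \left(22201 + 250\right) - 46038 = 22451 - 46038 = -23587$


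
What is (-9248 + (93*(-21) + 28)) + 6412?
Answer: -4761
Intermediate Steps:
(-9248 + (93*(-21) + 28)) + 6412 = (-9248 + (-1953 + 28)) + 6412 = (-9248 - 1925) + 6412 = -11173 + 6412 = -4761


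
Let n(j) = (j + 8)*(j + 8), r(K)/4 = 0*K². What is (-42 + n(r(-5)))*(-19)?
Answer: -418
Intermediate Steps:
r(K) = 0 (r(K) = 4*(0*K²) = 4*0 = 0)
n(j) = (8 + j)² (n(j) = (8 + j)*(8 + j) = (8 + j)²)
(-42 + n(r(-5)))*(-19) = (-42 + (8 + 0)²)*(-19) = (-42 + 8²)*(-19) = (-42 + 64)*(-19) = 22*(-19) = -418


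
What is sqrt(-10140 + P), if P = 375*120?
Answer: 2*sqrt(8715) ≈ 186.71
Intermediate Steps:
P = 45000
sqrt(-10140 + P) = sqrt(-10140 + 45000) = sqrt(34860) = 2*sqrt(8715)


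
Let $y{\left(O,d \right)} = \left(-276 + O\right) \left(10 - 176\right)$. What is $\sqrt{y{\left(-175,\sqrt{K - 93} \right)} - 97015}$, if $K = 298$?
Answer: $3 i \sqrt{2461} \approx 148.83 i$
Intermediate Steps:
$y{\left(O,d \right)} = 45816 - 166 O$ ($y{\left(O,d \right)} = \left(-276 + O\right) \left(-166\right) = 45816 - 166 O$)
$\sqrt{y{\left(-175,\sqrt{K - 93} \right)} - 97015} = \sqrt{\left(45816 - -29050\right) - 97015} = \sqrt{\left(45816 + 29050\right) - 97015} = \sqrt{74866 - 97015} = \sqrt{-22149} = 3 i \sqrt{2461}$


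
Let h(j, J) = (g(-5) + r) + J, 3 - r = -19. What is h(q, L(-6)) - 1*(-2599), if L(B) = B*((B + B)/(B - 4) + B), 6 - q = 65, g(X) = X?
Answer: 13224/5 ≈ 2644.8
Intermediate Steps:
r = 22 (r = 3 - 1*(-19) = 3 + 19 = 22)
q = -59 (q = 6 - 1*65 = 6 - 65 = -59)
L(B) = B*(B + 2*B/(-4 + B)) (L(B) = B*((2*B)/(-4 + B) + B) = B*(2*B/(-4 + B) + B) = B*(B + 2*B/(-4 + B)))
h(j, J) = 17 + J (h(j, J) = (-5 + 22) + J = 17 + J)
h(q, L(-6)) - 1*(-2599) = (17 + (-6)**2*(-2 - 6)/(-4 - 6)) - 1*(-2599) = (17 + 36*(-8)/(-10)) + 2599 = (17 + 36*(-1/10)*(-8)) + 2599 = (17 + 144/5) + 2599 = 229/5 + 2599 = 13224/5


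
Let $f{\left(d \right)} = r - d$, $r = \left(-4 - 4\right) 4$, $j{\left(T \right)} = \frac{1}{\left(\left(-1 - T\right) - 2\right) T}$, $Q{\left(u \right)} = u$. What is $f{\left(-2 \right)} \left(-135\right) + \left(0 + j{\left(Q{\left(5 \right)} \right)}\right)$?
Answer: $\frac{161999}{40} \approx 4050.0$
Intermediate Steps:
$j{\left(T \right)} = \frac{1}{T \left(-3 - T\right)}$ ($j{\left(T \right)} = \frac{1}{\left(-3 - T\right) T} = \frac{1}{T \left(-3 - T\right)}$)
$r = -32$ ($r = \left(-8\right) 4 = -32$)
$f{\left(d \right)} = -32 - d$
$f{\left(-2 \right)} \left(-135\right) + \left(0 + j{\left(Q{\left(5 \right)} \right)}\right) = \left(-32 - -2\right) \left(-135\right) + \left(0 - \frac{1}{5 \left(3 + 5\right)}\right) = \left(-32 + 2\right) \left(-135\right) + \left(0 - \frac{1}{5 \cdot 8}\right) = \left(-30\right) \left(-135\right) + \left(0 - \frac{1}{5} \cdot \frac{1}{8}\right) = 4050 + \left(0 - \frac{1}{40}\right) = 4050 - \frac{1}{40} = \frac{161999}{40}$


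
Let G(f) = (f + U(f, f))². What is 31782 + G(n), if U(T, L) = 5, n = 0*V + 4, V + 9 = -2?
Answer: 31863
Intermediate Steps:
V = -11 (V = -9 - 2 = -11)
n = 4 (n = 0*(-11) + 4 = 0 + 4 = 4)
G(f) = (5 + f)² (G(f) = (f + 5)² = (5 + f)²)
31782 + G(n) = 31782 + (5 + 4)² = 31782 + 9² = 31782 + 81 = 31863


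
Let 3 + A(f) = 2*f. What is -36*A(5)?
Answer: -252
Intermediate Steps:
A(f) = -3 + 2*f
-36*A(5) = -36*(-3 + 2*5) = -36*(-3 + 10) = -36*7 = -252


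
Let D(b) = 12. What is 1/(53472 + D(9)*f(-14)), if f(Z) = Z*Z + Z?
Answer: 1/55656 ≈ 1.7968e-5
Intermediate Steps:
f(Z) = Z + Z² (f(Z) = Z² + Z = Z + Z²)
1/(53472 + D(9)*f(-14)) = 1/(53472 + 12*(-14*(1 - 14))) = 1/(53472 + 12*(-14*(-13))) = 1/(53472 + 12*182) = 1/(53472 + 2184) = 1/55656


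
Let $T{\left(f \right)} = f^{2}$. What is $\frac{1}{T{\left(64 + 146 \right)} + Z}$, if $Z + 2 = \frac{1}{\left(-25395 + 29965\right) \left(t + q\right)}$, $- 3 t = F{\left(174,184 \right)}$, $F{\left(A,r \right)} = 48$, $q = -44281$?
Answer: $\frac{202437290}{8927079614419} \approx 2.2677 \cdot 10^{-5}$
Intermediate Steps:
$t = -16$ ($t = \left(- \frac{1}{3}\right) 48 = -16$)
$Z = - \frac{404874581}{202437290}$ ($Z = -2 + \frac{1}{\left(-25395 + 29965\right) \left(-16 - 44281\right)} = -2 + \frac{1}{4570 \left(-44297\right)} = -2 + \frac{1}{-202437290} = -2 - \frac{1}{202437290} = - \frac{404874581}{202437290} \approx -2.0$)
$\frac{1}{T{\left(64 + 146 \right)} + Z} = \frac{1}{\left(64 + 146\right)^{2} - \frac{404874581}{202437290}} = \frac{1}{210^{2} - \frac{404874581}{202437290}} = \frac{1}{44100 - \frac{404874581}{202437290}} = \frac{1}{\frac{8927079614419}{202437290}} = \frac{202437290}{8927079614419}$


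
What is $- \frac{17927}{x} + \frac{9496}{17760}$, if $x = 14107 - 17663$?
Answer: $\frac{393026}{70485} \approx 5.576$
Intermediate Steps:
$x = -3556$
$- \frac{17927}{x} + \frac{9496}{17760} = - \frac{17927}{-3556} + \frac{9496}{17760} = \left(-17927\right) \left(- \frac{1}{3556}\right) + 9496 \cdot \frac{1}{17760} = \frac{2561}{508} + \frac{1187}{2220} = \frac{393026}{70485}$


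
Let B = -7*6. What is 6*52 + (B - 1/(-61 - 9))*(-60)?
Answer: 19818/7 ≈ 2831.1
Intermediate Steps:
B = -42
6*52 + (B - 1/(-61 - 9))*(-60) = 6*52 + (-42 - 1/(-61 - 9))*(-60) = 312 + (-42 - 1/(-70))*(-60) = 312 + (-42 - 1*(-1/70))*(-60) = 312 + (-42 + 1/70)*(-60) = 312 - 2939/70*(-60) = 312 + 17634/7 = 19818/7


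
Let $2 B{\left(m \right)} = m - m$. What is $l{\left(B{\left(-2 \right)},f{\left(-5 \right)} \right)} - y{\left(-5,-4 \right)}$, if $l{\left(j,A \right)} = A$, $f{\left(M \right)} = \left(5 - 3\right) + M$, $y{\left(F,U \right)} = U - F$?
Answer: $-4$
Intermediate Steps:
$B{\left(m \right)} = 0$ ($B{\left(m \right)} = \frac{m - m}{2} = \frac{1}{2} \cdot 0 = 0$)
$f{\left(M \right)} = 2 + M$
$l{\left(B{\left(-2 \right)},f{\left(-5 \right)} \right)} - y{\left(-5,-4 \right)} = \left(2 - 5\right) - \left(-4 - -5\right) = -3 - \left(-4 + 5\right) = -3 - 1 = -4$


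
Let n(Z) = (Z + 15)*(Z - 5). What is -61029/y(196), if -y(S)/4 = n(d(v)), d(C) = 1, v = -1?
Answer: -61029/256 ≈ -238.39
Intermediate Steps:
n(Z) = (-5 + Z)*(15 + Z) (n(Z) = (15 + Z)*(-5 + Z) = (-5 + Z)*(15 + Z))
y(S) = 256 (y(S) = -4*(-75 + 1² + 10*1) = -4*(-75 + 1 + 10) = -4*(-64) = 256)
-61029/y(196) = -61029/256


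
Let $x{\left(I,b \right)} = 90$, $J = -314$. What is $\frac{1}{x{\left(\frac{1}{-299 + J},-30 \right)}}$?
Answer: $\frac{1}{90} \approx 0.011111$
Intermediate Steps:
$\frac{1}{x{\left(\frac{1}{-299 + J},-30 \right)}} = \frac{1}{90}$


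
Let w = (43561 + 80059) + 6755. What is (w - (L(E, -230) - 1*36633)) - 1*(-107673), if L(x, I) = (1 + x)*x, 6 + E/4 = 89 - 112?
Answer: 261341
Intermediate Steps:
E = -116 (E = -24 + 4*(89 - 112) = -24 + 4*(-23) = -24 - 92 = -116)
L(x, I) = x*(1 + x)
w = 130375 (w = 123620 + 6755 = 130375)
(w - (L(E, -230) - 1*36633)) - 1*(-107673) = (130375 - (-116*(1 - 116) - 1*36633)) - 1*(-107673) = (130375 - (-116*(-115) - 36633)) + 107673 = (130375 - (13340 - 36633)) + 107673 = (130375 - 1*(-23293)) + 107673 = (130375 + 23293) + 107673 = 153668 + 107673 = 261341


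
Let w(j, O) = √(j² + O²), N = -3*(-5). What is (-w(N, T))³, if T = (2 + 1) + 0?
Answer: -702*√26 ≈ -3579.5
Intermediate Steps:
T = 3 (T = 3 + 0 = 3)
N = 15
w(j, O) = √(O² + j²)
(-w(N, T))³ = (-√(3² + 15²))³ = (-√(9 + 225))³ = (-√234)³ = (-3*√26)³ = -702*√26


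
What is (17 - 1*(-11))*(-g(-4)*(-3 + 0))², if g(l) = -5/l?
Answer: 1575/4 ≈ 393.75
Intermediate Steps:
(17 - 1*(-11))*(-g(-4)*(-3 + 0))² = (17 - 1*(-11))*(-(-5/(-4))*(-3 + 0))² = (17 + 11)*(-(-5*(-¼))*(-3))² = 28*(-5*(-3)/4)² = 28*(-1*(-15/4))² = 28*(15/4)² = 28*(225/16) = 1575/4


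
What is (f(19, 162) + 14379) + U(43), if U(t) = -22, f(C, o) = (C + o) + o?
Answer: 14700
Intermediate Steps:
f(C, o) = C + 2*o
(f(19, 162) + 14379) + U(43) = ((19 + 2*162) + 14379) - 22 = ((19 + 324) + 14379) - 22 = (343 + 14379) - 22 = 14722 - 22 = 14700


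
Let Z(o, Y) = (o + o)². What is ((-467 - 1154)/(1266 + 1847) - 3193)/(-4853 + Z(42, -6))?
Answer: -9941430/6857939 ≈ -1.4496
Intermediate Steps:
Z(o, Y) = 4*o² (Z(o, Y) = (2*o)² = 4*o²)
((-467 - 1154)/(1266 + 1847) - 3193)/(-4853 + Z(42, -6)) = ((-467 - 1154)/(1266 + 1847) - 3193)/(-4853 + 4*42²) = (-1621/3113 - 3193)/(-4853 + 4*1764) = (-1621*1/3113 - 3193)/(-4853 + 7056) = (-1621/3113 - 3193)/2203 = -9941430/3113*1/2203 = -9941430/6857939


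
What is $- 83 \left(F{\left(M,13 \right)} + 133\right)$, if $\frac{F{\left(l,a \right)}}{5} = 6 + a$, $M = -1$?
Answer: $-18924$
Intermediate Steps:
$F{\left(l,a \right)} = 30 + 5 a$ ($F{\left(l,a \right)} = 5 \left(6 + a\right) = 30 + 5 a$)
$- 83 \left(F{\left(M,13 \right)} + 133\right) = - 83 \left(\left(30 + 5 \cdot 13\right) + 133\right) = - 83 \left(\left(30 + 65\right) + 133\right) = - 83 \left(95 + 133\right) = \left(-83\right) 228 = -18924$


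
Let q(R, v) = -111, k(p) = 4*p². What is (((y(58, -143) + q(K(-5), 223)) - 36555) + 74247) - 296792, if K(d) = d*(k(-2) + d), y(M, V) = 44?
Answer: -259167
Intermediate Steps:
K(d) = d*(16 + d) (K(d) = d*(4*(-2)² + d) = d*(4*4 + d) = d*(16 + d))
(((y(58, -143) + q(K(-5), 223)) - 36555) + 74247) - 296792 = (((44 - 111) - 36555) + 74247) - 296792 = ((-67 - 36555) + 74247) - 296792 = (-36622 + 74247) - 296792 = 37625 - 296792 = -259167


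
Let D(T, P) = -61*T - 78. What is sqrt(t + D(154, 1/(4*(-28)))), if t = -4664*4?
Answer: 4*I*sqrt(1758) ≈ 167.71*I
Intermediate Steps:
t = -18656
D(T, P) = -78 - 61*T
sqrt(t + D(154, 1/(4*(-28)))) = sqrt(-18656 + (-78 - 61*154)) = sqrt(-18656 + (-78 - 9394)) = sqrt(-18656 - 9472) = sqrt(-28128) = 4*I*sqrt(1758)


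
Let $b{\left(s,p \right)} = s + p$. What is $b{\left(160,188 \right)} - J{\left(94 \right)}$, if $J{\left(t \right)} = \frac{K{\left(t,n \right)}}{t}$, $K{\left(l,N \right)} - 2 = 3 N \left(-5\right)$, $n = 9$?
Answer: $\frac{32845}{94} \approx 349.42$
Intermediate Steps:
$K{\left(l,N \right)} = 2 - 15 N$ ($K{\left(l,N \right)} = 2 + 3 N \left(-5\right) = 2 - 15 N$)
$b{\left(s,p \right)} = p + s$
$J{\left(t \right)} = - \frac{133}{t}$ ($J{\left(t \right)} = \frac{2 - 135}{t} = - \frac{133}{t}$)
$b{\left(160,188 \right)} - J{\left(94 \right)} = \left(188 + 160\right) - - \frac{133}{94} = 348 - \left(-133\right) \frac{1}{94} = 348 - - \frac{133}{94} = 348 + \frac{133}{94} = \frac{32845}{94}$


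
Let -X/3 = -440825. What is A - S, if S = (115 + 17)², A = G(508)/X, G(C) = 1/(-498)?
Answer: -11475316591201/658592550 ≈ -17424.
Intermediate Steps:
G(C) = -1/498
X = 1322475 (X = -3*(-440825) = 1322475)
A = -1/658592550 (A = -1/498/1322475 = -1/498*1/1322475 = -1/658592550 ≈ -1.5184e-9)
S = 17424 (S = 132² = 17424)
A - S = -1/658592550 - 1*17424 = -1/658592550 - 17424 = -11475316591201/658592550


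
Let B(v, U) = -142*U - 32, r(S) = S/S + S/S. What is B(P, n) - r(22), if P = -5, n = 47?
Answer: -6708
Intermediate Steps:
r(S) = 2 (r(S) = 1 + 1 = 2)
B(v, U) = -32 - 142*U
B(P, n) - r(22) = (-32 - 142*47) - 1*2 = (-32 - 6674) - 2 = -6706 - 2 = -6708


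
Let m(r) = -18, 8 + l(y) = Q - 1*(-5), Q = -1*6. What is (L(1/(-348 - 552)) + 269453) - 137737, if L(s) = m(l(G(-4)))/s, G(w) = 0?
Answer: 147916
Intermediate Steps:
Q = -6
l(y) = -9 (l(y) = -8 + (-6 - 1*(-5)) = -8 + (-6 + 5) = -8 - 1 = -9)
L(s) = -18/s
(L(1/(-348 - 552)) + 269453) - 137737 = (-18/(1/(-348 - 552)) + 269453) - 137737 = (-18/(1/(-900)) + 269453) - 137737 = (-18/(-1/900) + 269453) - 137737 = (-18*(-900) + 269453) - 137737 = (16200 + 269453) - 137737 = 285653 - 137737 = 147916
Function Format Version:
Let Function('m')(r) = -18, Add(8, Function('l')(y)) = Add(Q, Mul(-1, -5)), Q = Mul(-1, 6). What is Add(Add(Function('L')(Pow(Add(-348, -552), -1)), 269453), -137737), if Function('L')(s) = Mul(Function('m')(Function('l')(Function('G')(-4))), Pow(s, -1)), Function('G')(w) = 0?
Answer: 147916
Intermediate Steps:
Q = -6
Function('l')(y) = -9 (Function('l')(y) = Add(-8, Add(-6, Mul(-1, -5))) = Add(-8, Add(-6, 5)) = Add(-8, -1) = -9)
Function('L')(s) = Mul(-18, Pow(s, -1))
Add(Add(Function('L')(Pow(Add(-348, -552), -1)), 269453), -137737) = Add(Add(Mul(-18, Pow(Pow(Add(-348, -552), -1), -1)), 269453), -137737) = Add(Add(Mul(-18, Pow(Pow(-900, -1), -1)), 269453), -137737) = Add(Add(Mul(-18, Pow(Rational(-1, 900), -1)), 269453), -137737) = Add(Add(Mul(-18, -900), 269453), -137737) = Add(Add(16200, 269453), -137737) = Add(285653, -137737) = 147916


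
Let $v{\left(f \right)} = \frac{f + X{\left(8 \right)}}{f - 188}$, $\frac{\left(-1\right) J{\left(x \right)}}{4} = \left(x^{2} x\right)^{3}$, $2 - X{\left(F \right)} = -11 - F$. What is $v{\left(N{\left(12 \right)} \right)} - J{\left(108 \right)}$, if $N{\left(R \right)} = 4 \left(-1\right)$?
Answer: $\frac{1535235553616203874287}{192} \approx 7.996 \cdot 10^{18}$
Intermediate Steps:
$X{\left(F \right)} = 13 + F$ ($X{\left(F \right)} = 2 - \left(-11 - F\right) = 2 + \left(11 + F\right) = 13 + F$)
$N{\left(R \right)} = -4$
$J{\left(x \right)} = - 4 x^{9}$ ($J{\left(x \right)} = - 4 \left(x^{2} x\right)^{3} = - 4 \left(x^{3}\right)^{3} = - 4 x^{9}$)
$v{\left(f \right)} = \frac{21 + f}{-188 + f}$ ($v{\left(f \right)} = \frac{f + \left(13 + 8\right)}{f - 188} = \frac{f + 21}{-188 + f} = \frac{21 + f}{-188 + f}$)
$v{\left(N{\left(12 \right)} \right)} - J{\left(108 \right)} = \frac{21 - 4}{-188 - 4} - - 4 \cdot 108^{9} = \frac{1}{-192} \cdot 17 - \left(-4\right) 1999004627104432128 = \left(- \frac{1}{192}\right) 17 - -7996018508417728512 = - \frac{17}{192} + 7996018508417728512 = \frac{1535235553616203874287}{192}$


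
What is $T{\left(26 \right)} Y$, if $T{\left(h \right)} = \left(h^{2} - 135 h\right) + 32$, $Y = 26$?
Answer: $-72852$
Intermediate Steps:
$T{\left(h \right)} = 32 + h^{2} - 135 h$
$T{\left(26 \right)} Y = \left(32 + 26^{2} - 3510\right) 26 = \left(32 + 676 - 3510\right) 26 = \left(-2802\right) 26 = -72852$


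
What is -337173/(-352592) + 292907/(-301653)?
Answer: -1567417975/106360434576 ≈ -0.014737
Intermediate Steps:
-337173/(-352592) + 292907/(-301653) = -337173*(-1/352592) + 292907*(-1/301653) = 337173/352592 - 292907/301653 = -1567417975/106360434576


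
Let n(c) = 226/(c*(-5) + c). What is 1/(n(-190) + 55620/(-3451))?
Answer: -1311380/20745637 ≈ -0.063212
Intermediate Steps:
n(c) = -113/(2*c) (n(c) = 226/(-5*c + c) = 226/((-4*c)) = 226*(-1/(4*c)) = -113/(2*c))
1/(n(-190) + 55620/(-3451)) = 1/(-113/2/(-190) + 55620/(-3451)) = 1/(-113/2*(-1/190) + 55620*(-1/3451)) = 1/(113/380 - 55620/3451) = 1/(-20745637/1311380) = -1311380/20745637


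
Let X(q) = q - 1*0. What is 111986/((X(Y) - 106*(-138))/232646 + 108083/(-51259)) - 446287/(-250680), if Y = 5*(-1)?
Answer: -111587040329782290271/2038489422329160 ≈ -54740.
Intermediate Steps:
Y = -5
X(q) = q (X(q) = q + 0 = q)
111986/((X(Y) - 106*(-138))/232646 + 108083/(-51259)) - 446287/(-250680) = 111986/((-5 - 106*(-138))/232646 + 108083/(-51259)) - 446287/(-250680) = 111986/((-5 + 14628)*(1/232646) + 108083*(-1/51259)) - 446287*(-1/250680) = 111986/(14623*(1/232646) - 108083/51259) + 446287/250680 = 111986/(14623/232646 - 108083/51259) + 446287/250680 = 111986/(-24395517261/11925201314) + 446287/250680 = 111986*(-11925201314/24395517261) + 446287/250680 = -1335455594349604/24395517261 + 446287/250680 = -111587040329782290271/2038489422329160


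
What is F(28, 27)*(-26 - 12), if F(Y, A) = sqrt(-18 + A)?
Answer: -114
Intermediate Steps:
F(28, 27)*(-26 - 12) = sqrt(-18 + 27)*(-26 - 12) = sqrt(9)*(-38) = 3*(-38) = -114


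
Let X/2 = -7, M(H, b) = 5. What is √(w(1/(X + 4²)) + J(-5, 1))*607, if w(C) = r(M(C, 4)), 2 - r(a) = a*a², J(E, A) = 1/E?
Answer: 1214*I*√770/5 ≈ 6737.4*I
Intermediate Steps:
J(E, A) = 1/E
X = -14 (X = 2*(-7) = -14)
r(a) = 2 - a³ (r(a) = 2 - a*a² = 2 - a³)
w(C) = -123 (w(C) = 2 - 1*5³ = 2 - 1*125 = 2 - 125 = -123)
√(w(1/(X + 4²)) + J(-5, 1))*607 = √(-123 + 1/(-5))*607 = √(-123 - ⅕)*607 = √(-616/5)*607 = (2*I*√770/5)*607 = 1214*I*√770/5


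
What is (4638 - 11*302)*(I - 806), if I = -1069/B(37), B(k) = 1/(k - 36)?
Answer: -2467500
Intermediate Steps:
B(k) = 1/(-36 + k)
I = -1069 (I = -1069/(1/(-36 + 37)) = -1069/(1/1) = -1069/1 = -1069*1 = -1069)
(4638 - 11*302)*(I - 806) = (4638 - 11*302)*(-1069 - 806) = (4638 - 3322)*(-1875) = 1316*(-1875) = -2467500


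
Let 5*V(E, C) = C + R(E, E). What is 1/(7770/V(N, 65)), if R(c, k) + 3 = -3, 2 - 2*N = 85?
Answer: 59/38850 ≈ 0.0015187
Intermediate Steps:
N = -83/2 (N = 1 - ½*85 = 1 - 85/2 = -83/2 ≈ -41.500)
R(c, k) = -6 (R(c, k) = -3 - 3 = -6)
V(E, C) = -6/5 + C/5 (V(E, C) = (C - 6)/5 = (-6 + C)/5 = -6/5 + C/5)
1/(7770/V(N, 65)) = 1/(7770/(-6/5 + (⅕)*65)) = 1/(7770/(-6/5 + 13)) = 1/(7770/(59/5)) = 1/(7770*(5/59)) = 1/(38850/59) = 59/38850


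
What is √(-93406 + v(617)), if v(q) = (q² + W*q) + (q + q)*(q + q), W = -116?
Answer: 3*√193163 ≈ 1318.5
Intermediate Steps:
v(q) = -116*q + 5*q² (v(q) = (q² - 116*q) + (q + q)*(q + q) = (q² - 116*q) + (2*q)*(2*q) = (q² - 116*q) + 4*q² = -116*q + 5*q²)
√(-93406 + v(617)) = √(-93406 + 617*(-116 + 5*617)) = √(-93406 + 617*(-116 + 3085)) = √(-93406 + 617*2969) = √(-93406 + 1831873) = √1738467 = 3*√193163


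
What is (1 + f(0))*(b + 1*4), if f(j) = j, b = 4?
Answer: 8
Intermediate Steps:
(1 + f(0))*(b + 1*4) = (1 + 0)*(4 + 1*4) = 1*(4 + 4) = 1*8 = 8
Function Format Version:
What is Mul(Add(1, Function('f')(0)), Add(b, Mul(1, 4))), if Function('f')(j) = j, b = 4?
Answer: 8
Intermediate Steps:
Mul(Add(1, Function('f')(0)), Add(b, Mul(1, 4))) = Mul(Add(1, 0), Add(4, Mul(1, 4))) = Mul(1, Add(4, 4)) = Mul(1, 8) = 8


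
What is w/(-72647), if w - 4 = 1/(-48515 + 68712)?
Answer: -80789/1467251459 ≈ -5.5061e-5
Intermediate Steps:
w = 80789/20197 (w = 4 + 1/(-48515 + 68712) = 4 + 1/20197 = 80789/20197 ≈ 4.0000)
w/(-72647) = (80789/20197)/(-72647) = (80789/20197)*(-1/72647) = -80789/1467251459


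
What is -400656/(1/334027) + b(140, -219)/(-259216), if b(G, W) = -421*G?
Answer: -8672714246609713/64804 ≈ -1.3383e+11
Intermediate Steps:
-400656/(1/334027) + b(140, -219)/(-259216) = -400656/(1/334027) - 421*140/(-259216) = -400656/1/334027 - 58940*(-1/259216) = -400656*334027 + 14735/64804 = -133829921712 + 14735/64804 = -8672714246609713/64804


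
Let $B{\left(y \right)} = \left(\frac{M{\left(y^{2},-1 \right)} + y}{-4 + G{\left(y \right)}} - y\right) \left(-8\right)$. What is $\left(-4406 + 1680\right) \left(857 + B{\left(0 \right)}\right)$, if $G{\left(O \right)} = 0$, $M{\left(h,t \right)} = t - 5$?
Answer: $-2303470$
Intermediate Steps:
$M{\left(h,t \right)} = -5 + t$
$B{\left(y \right)} = -12 + 10 y$ ($B{\left(y \right)} = \left(\frac{\left(-5 - 1\right) + y}{-4 + 0} - y\right) \left(-8\right) = \left(\frac{-6 + y}{-4} - y\right) \left(-8\right) = \left(\left(-6 + y\right) \left(- \frac{1}{4}\right) - y\right) \left(-8\right) = \left(\left(\frac{3}{2} - \frac{y}{4}\right) - y\right) \left(-8\right) = \left(\frac{3}{2} - \frac{5 y}{4}\right) \left(-8\right) = -12 + 10 y$)
$\left(-4406 + 1680\right) \left(857 + B{\left(0 \right)}\right) = \left(-4406 + 1680\right) \left(857 + \left(-12 + 10 \cdot 0\right)\right) = - 2726 \left(857 + \left(-12 + 0\right)\right) = - 2726 \left(857 - 12\right) = \left(-2726\right) 845 = -2303470$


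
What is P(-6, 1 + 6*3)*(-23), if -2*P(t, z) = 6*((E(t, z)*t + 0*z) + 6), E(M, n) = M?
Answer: 2898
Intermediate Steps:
P(t, z) = -18 - 3*t² (P(t, z) = -3*((t*t + 0*z) + 6) = -3*((t² + 0) + 6) = -3*(t² + 6) = -3*(6 + t²) = -(36 + 6*t²)/2 = -18 - 3*t²)
P(-6, 1 + 6*3)*(-23) = (-18 - 3*(-6)²)*(-23) = (-18 - 3*36)*(-23) = (-18 - 108)*(-23) = -126*(-23) = 2898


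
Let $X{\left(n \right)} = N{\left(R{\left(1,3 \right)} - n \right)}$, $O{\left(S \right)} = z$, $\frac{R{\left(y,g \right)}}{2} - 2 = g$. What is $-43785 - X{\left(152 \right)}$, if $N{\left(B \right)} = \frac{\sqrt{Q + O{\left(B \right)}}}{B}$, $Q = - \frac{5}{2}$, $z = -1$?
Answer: $-43785 + \frac{i \sqrt{14}}{284} \approx -43785.0 + 0.013175 i$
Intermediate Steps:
$R{\left(y,g \right)} = 4 + 2 g$
$O{\left(S \right)} = -1$
$Q = - \frac{5}{2}$ ($Q = \left(-5\right) \frac{1}{2} = - \frac{5}{2} \approx -2.5$)
$N{\left(B \right)} = \frac{i \sqrt{14}}{2 B}$ ($N{\left(B \right)} = \frac{\sqrt{- \frac{5}{2} - 1}}{B} = \frac{\sqrt{- \frac{7}{2}}}{B} = \frac{\frac{1}{2} i \sqrt{14}}{B} = \frac{i \sqrt{14}}{2 B}$)
$X{\left(n \right)} = \frac{i \sqrt{14}}{2 \left(10 - n\right)}$ ($X{\left(n \right)} = \frac{i \sqrt{14}}{2 \left(\left(4 + 2 \cdot 3\right) - n\right)} = \frac{i \sqrt{14}}{2 \left(\left(4 + 6\right) - n\right)} = \frac{i \sqrt{14}}{2 \left(10 - n\right)}$)
$-43785 - X{\left(152 \right)} = -43785 - - \frac{i \sqrt{14}}{-20 + 2 \cdot 152} = -43785 - - \frac{i \sqrt{14}}{-20 + 304} = -43785 - - \frac{i \sqrt{14}}{284} = -43785 + \frac{i \sqrt{14}}{284}$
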